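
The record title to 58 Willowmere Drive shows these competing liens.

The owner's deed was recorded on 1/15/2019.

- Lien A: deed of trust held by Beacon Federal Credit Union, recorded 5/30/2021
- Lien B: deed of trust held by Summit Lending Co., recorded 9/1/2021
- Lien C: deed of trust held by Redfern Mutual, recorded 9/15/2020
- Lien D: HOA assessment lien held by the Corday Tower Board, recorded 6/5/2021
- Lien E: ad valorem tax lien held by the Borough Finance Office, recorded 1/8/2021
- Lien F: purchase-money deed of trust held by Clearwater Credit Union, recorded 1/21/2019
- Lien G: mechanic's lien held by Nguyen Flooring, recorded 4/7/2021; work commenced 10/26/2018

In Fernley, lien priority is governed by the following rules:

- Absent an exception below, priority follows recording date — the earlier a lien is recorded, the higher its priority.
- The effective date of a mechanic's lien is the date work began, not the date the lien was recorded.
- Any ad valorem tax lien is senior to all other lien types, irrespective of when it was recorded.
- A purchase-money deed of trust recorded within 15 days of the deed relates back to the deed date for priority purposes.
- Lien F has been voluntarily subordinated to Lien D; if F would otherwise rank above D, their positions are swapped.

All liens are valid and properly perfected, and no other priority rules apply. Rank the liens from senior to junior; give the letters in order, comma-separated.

E, G, D, C, A, F, B

First, effective dates: F relates back to the deed date 1/15/2019; G relates back to 10/26/2018 (work commenced).
E is an ad valorem tax lien, so it outranks all other liens regardless of date.
Remaining liens by effective date: G (10/26/2018), F (1/15/2019), C (9/15/2020), A (5/30/2021), D (6/5/2021), B (9/1/2021).
The subordination applies — F was senior to D — so F and D swap.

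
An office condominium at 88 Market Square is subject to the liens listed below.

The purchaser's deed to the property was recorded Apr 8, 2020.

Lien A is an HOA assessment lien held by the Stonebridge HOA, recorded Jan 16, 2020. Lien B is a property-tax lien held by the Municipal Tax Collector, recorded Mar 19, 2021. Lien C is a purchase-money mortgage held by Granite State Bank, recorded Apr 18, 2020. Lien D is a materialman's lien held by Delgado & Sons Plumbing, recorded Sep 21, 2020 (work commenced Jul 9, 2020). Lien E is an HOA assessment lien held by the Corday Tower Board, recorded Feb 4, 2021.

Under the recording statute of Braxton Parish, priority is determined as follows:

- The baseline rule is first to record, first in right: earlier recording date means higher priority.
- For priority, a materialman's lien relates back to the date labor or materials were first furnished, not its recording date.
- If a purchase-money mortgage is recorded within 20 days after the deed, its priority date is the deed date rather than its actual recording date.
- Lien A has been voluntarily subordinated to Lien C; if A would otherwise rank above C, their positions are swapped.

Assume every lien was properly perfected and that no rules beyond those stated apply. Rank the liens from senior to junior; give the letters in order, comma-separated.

C, A, D, E, B

First, effective dates: C relates back to the deed date Apr 8, 2020; D's effective date is Jul 9, 2020, when work began.
By effective date, earliest first: A (Jan 16, 2020), C (Apr 8, 2020), D (Jul 9, 2020), E (Feb 4, 2021), B (Mar 19, 2021).
The subordination applies — A was senior to C — so A and C swap.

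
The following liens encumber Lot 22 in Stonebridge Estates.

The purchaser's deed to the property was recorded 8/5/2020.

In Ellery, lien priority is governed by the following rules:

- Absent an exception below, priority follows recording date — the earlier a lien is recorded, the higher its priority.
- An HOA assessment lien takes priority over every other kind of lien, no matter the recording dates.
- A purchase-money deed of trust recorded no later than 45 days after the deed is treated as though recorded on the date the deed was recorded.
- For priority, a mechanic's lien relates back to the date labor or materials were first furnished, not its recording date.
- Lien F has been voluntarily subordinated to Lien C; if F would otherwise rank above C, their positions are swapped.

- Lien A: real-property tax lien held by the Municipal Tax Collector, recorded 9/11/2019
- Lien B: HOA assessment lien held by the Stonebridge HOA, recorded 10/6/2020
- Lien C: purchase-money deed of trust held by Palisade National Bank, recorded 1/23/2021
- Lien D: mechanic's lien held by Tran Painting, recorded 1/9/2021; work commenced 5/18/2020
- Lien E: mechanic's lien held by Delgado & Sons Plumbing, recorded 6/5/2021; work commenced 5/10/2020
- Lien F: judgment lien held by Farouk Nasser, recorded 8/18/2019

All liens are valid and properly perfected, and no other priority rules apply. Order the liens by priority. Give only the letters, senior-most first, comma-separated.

B, C, A, E, D, F

Adjusting effective dates: C was recorded 171 days after the deed, outside the 45-day window, so it keeps its recording date; D is treated as recorded 5/18/2020, the work-commencement date; E is treated as recorded 5/10/2020, the work-commencement date.
B, as an HOA assessment lien, has superpriority and ranks first.
Ordering the rest by effective date: F (8/18/2019), A (9/11/2019), E (5/10/2020), D (5/18/2020), C (1/23/2021).
F is senior to C before the subordination, so the two trade places.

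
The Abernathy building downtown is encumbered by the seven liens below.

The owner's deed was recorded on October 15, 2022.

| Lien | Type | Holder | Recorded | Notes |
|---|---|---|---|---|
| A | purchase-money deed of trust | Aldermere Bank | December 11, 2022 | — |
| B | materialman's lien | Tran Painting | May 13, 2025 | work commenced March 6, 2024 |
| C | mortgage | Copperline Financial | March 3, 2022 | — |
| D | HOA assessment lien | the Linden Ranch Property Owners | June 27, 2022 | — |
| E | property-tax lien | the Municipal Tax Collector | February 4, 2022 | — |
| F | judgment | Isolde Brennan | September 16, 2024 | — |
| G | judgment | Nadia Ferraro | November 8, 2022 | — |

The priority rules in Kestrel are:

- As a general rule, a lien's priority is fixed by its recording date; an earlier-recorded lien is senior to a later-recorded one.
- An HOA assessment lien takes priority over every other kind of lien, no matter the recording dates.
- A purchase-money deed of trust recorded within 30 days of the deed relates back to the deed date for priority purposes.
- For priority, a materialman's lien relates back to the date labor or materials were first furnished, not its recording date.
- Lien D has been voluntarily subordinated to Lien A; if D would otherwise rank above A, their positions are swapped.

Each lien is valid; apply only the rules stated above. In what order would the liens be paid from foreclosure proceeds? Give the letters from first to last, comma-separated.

A, E, C, G, D, B, F

Effective dates after the stated exceptions: A was recorded 57 days after the deed — beyond 30 days — so no relation-back applies; B is treated as recorded March 6, 2024, the work-commencement date.
D, as an HOA assessment lien, has superpriority and ranks first.
Among the remaining liens, by effective date: E (February 4, 2022), C (March 3, 2022), G (November 8, 2022), A (December 11, 2022), B (March 6, 2024), F (September 16, 2024).
Because D would otherwise rank above A, the subordination swaps them.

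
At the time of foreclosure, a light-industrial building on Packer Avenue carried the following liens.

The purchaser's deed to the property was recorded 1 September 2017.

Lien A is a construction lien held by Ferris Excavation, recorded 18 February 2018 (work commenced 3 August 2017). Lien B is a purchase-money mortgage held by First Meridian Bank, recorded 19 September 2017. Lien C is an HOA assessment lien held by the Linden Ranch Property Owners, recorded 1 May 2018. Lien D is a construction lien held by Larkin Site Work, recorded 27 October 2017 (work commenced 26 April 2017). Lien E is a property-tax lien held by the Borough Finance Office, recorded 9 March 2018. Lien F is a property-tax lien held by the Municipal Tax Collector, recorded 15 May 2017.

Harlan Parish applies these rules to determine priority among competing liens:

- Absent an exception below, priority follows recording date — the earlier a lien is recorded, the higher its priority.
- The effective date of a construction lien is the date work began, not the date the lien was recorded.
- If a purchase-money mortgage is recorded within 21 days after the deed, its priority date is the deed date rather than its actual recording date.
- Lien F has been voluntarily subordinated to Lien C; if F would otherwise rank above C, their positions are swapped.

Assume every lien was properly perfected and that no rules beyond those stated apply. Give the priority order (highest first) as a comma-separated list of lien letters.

Effective dates: A's effective date is 3 August 2017, when work began; B was recorded within the 21-day window, so its effective date is the deed date 1 September 2017; D is treated as recorded 26 April 2017, the work-commencement date.
By effective date: D (26 April 2017), F (15 May 2017), A (3 August 2017), B (1 September 2017), E (9 March 2018), C (1 May 2018).
Because F would otherwise rank above C, the subordination swaps them.

D, C, A, B, E, F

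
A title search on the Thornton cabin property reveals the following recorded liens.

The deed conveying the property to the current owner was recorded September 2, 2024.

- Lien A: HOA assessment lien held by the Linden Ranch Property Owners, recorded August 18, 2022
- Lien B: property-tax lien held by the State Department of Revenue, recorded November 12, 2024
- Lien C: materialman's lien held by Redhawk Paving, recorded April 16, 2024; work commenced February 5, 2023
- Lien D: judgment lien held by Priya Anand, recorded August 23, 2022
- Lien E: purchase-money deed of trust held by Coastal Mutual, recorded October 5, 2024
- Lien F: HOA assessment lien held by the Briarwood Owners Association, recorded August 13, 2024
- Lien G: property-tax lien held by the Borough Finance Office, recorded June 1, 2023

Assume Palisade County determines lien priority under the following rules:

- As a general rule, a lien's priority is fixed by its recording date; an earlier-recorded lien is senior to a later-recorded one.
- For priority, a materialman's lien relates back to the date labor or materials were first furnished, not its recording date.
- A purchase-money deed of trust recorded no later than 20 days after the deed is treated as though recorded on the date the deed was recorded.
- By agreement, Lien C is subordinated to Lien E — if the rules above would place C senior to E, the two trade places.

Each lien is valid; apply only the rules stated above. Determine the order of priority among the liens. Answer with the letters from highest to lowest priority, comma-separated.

Adjusting effective dates: C relates back to February 5, 2023 (work commenced); E was recorded 33 days after the deed, outside the 20-day window, so it keeps its recording date.
By effective date: A (August 18, 2022), D (August 23, 2022), C (February 5, 2023), G (June 1, 2023), F (August 13, 2024), E (October 5, 2024), B (November 12, 2024).
C would otherwise be senior to E, so under the subordination agreement C and E exchange positions.

A, D, E, G, F, C, B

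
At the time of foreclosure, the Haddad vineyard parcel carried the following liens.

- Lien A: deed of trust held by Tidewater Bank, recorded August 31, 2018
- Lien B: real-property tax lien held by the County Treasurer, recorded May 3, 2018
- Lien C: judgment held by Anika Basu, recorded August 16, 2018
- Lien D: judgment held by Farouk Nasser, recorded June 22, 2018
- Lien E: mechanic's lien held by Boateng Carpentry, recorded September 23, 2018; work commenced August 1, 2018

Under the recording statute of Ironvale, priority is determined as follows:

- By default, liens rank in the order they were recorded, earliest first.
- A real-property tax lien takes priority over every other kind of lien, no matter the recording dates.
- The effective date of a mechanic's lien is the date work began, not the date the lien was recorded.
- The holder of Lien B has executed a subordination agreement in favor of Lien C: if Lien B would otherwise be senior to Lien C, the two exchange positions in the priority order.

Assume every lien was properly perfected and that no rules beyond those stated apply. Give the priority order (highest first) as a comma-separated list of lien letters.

Effective dates: E is treated as recorded August 1, 2018, the work-commencement date.
B is a real-property tax lien and takes priority over every other lien.
Among the remaining liens, by effective date: D (June 22, 2018), E (August 1, 2018), C (August 16, 2018), A (August 31, 2018).
B is senior to C before the subordination, so the two trade places.

C, D, E, B, A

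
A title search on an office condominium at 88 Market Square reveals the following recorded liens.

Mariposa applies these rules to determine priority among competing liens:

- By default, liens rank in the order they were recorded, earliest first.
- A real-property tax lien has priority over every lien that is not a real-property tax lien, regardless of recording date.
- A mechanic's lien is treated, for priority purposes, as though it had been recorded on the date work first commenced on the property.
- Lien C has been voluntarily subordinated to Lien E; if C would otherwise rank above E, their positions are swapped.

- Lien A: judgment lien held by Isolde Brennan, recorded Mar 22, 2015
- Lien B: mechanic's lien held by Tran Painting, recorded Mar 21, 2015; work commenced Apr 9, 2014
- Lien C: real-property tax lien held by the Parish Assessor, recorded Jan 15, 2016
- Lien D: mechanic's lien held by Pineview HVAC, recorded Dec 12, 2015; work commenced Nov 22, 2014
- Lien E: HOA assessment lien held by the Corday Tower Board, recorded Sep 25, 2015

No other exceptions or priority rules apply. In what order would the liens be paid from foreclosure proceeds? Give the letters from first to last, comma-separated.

E, B, D, A, C

Effective dates after the stated exceptions: B is treated as recorded Apr 9, 2014, the work-commencement date; D is treated as recorded Nov 22, 2014, the work-commencement date.
C is a real-property tax lien and takes priority over every other lien.
Ordering the rest by effective date: B (Apr 9, 2014), D (Nov 22, 2014), A (Mar 22, 2015), E (Sep 25, 2015).
Because C would otherwise rank above E, the subordination swaps them.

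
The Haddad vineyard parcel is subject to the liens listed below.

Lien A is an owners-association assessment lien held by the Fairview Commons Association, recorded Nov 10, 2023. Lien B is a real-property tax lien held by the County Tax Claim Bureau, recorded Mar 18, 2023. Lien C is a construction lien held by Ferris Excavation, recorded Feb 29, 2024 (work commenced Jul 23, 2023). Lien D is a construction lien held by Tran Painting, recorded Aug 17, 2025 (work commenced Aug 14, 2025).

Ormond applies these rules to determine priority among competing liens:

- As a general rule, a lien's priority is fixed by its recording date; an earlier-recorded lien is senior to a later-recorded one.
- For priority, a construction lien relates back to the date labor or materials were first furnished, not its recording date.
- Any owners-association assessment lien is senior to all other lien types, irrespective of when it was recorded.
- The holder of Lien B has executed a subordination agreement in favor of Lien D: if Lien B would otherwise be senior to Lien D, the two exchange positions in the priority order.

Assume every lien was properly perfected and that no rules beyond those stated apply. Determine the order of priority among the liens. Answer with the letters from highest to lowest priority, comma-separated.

A, D, C, B

First, effective dates: C relates back to Jul 23, 2023 (work commenced); D relates back to Aug 14, 2025 (work commenced).
A is an owners-association assessment lien and takes priority over every other lien.
Ordering the rest by effective date: B (Mar 18, 2023), C (Jul 23, 2023), D (Aug 14, 2025).
The subordination applies — B was senior to D — so B and D swap.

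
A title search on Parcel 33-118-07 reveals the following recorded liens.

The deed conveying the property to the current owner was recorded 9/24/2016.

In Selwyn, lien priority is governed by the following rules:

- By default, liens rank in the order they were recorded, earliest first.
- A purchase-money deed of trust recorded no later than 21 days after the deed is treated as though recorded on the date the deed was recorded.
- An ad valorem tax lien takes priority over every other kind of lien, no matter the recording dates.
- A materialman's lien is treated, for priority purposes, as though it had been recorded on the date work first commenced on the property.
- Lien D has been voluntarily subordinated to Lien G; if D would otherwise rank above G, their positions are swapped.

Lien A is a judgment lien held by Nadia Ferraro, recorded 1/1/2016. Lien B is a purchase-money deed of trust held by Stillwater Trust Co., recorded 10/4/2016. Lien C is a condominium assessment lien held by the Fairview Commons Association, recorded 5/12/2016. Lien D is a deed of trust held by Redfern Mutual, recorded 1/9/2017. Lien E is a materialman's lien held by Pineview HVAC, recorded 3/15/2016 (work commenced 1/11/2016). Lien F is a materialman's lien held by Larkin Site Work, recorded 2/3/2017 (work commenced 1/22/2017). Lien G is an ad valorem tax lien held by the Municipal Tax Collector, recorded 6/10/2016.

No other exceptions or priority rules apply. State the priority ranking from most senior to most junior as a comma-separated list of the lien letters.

G, A, E, C, B, D, F

Adjusting effective dates: B was recorded within the 21-day window, so its effective date is the deed date 9/24/2016; E relates back to 1/11/2016 (work commenced); F is treated as recorded 1/22/2017, the work-commencement date.
G is an ad valorem tax lien, so it outranks all other liens regardless of date.
Remaining liens by effective date: A (1/1/2016), E (1/11/2016), C (5/12/2016), B (9/24/2016), D (1/9/2017), F (1/22/2017).
Since D is not senior to G, the subordination leaves the order unchanged.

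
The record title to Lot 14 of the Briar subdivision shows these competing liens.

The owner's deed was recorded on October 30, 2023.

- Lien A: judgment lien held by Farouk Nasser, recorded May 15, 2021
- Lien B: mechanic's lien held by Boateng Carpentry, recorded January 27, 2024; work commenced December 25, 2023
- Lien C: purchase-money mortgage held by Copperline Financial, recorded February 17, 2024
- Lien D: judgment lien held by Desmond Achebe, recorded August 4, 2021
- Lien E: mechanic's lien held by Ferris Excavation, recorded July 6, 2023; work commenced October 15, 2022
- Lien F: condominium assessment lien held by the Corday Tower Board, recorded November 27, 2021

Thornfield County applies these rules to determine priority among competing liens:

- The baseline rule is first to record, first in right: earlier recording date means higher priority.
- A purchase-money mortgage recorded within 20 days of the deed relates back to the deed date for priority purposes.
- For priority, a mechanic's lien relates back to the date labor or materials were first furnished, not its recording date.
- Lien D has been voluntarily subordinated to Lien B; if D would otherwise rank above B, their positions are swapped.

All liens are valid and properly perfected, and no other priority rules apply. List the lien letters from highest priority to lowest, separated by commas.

First, effective dates: B is treated as recorded December 25, 2023, the work-commencement date; C was recorded 110 days after the deed — beyond 20 days — so no relation-back applies; E's effective date is October 15, 2022, when work began.
By effective date: A (May 15, 2021), D (August 4, 2021), F (November 27, 2021), E (October 15, 2022), B (December 25, 2023), C (February 17, 2024).
D would otherwise be senior to B, so under the subordination agreement D and B exchange positions.

A, B, F, E, D, C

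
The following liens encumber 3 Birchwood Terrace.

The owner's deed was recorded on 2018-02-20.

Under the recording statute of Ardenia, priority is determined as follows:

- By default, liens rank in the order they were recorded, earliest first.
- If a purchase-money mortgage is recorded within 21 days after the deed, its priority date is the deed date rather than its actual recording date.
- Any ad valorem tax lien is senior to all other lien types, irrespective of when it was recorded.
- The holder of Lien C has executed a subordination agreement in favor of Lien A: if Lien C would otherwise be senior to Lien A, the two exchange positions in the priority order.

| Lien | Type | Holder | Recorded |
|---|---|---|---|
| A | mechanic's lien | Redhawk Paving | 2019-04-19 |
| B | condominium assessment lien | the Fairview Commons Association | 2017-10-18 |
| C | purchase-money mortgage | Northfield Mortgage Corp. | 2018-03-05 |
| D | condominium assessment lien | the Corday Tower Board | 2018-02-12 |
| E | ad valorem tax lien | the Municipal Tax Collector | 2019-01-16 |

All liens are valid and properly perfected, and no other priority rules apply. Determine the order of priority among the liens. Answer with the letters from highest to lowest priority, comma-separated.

Effective dates: C relates back to the deed date 2018-02-20.
As an ad valorem tax lien, E is senior to every other lien.
The other liens, earliest effective date first: B (2017-10-18), D (2018-02-12), C (2018-02-20), A (2019-04-19).
Because C would otherwise rank above A, the subordination swaps them.

E, B, D, A, C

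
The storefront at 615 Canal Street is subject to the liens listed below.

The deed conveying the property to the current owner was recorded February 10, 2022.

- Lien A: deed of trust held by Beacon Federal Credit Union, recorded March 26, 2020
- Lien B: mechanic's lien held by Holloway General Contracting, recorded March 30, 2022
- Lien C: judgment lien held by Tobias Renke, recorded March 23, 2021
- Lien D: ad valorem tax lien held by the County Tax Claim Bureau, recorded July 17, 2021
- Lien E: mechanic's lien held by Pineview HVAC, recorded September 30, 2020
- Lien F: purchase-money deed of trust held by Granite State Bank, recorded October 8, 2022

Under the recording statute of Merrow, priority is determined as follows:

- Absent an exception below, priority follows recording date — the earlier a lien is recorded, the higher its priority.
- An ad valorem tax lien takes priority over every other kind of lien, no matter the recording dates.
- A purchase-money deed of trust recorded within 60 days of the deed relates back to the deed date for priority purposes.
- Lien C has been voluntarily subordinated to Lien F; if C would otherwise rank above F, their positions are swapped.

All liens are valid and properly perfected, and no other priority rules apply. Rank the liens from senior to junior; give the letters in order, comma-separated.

D, A, E, F, B, C

Effective dates after the stated exceptions: F was recorded 240 days after the deed — beyond 60 days — so no relation-back applies.
As an ad valorem tax lien, D is senior to every other lien.
Among the remaining liens, by effective date: A (March 26, 2020), E (September 30, 2020), C (March 23, 2021), B (March 30, 2022), F (October 8, 2022).
C is senior to F before the subordination, so the two trade places.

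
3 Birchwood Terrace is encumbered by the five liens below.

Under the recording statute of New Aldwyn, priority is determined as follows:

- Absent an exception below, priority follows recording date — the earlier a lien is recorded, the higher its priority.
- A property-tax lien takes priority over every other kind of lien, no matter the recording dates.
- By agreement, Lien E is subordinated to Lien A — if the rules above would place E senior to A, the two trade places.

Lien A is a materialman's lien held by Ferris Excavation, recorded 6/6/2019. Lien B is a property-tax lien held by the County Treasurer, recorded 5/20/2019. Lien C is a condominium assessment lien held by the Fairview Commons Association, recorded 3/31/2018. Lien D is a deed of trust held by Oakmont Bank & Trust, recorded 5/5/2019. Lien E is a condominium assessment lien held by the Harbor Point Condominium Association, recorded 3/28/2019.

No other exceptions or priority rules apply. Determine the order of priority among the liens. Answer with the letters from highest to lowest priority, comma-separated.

B, as a property-tax lien, has superpriority and ranks first.
Remaining liens by effective date: C (3/31/2018), E (3/28/2019), D (5/5/2019), A (6/6/2019).
Because E would otherwise rank above A, the subordination swaps them.

B, C, A, D, E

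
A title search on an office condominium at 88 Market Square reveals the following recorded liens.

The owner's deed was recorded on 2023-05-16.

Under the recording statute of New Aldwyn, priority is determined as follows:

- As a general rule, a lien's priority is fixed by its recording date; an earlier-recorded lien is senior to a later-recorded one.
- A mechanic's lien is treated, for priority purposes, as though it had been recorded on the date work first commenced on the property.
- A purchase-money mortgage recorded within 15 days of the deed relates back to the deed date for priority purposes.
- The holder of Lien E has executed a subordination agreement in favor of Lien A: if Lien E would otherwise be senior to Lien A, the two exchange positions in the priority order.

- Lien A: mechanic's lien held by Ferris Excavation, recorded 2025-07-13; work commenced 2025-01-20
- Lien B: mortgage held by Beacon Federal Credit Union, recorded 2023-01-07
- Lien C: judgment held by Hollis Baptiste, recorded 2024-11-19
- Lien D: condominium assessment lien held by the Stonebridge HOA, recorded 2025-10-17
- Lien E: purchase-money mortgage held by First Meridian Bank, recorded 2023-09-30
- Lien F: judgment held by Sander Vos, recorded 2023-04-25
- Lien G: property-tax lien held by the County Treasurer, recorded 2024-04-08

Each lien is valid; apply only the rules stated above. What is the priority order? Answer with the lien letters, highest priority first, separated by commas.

B, F, A, G, C, E, D

First, effective dates: A's effective date is 2025-01-20, when work began; E was recorded 137 days after the deed — beyond 15 days — so no relation-back applies.
Ordering by effective date: B (2023-01-07), F (2023-04-25), E (2023-09-30), G (2024-04-08), C (2024-11-19), A (2025-01-20), D (2025-10-17).
E is senior to A before the subordination, so the two trade places.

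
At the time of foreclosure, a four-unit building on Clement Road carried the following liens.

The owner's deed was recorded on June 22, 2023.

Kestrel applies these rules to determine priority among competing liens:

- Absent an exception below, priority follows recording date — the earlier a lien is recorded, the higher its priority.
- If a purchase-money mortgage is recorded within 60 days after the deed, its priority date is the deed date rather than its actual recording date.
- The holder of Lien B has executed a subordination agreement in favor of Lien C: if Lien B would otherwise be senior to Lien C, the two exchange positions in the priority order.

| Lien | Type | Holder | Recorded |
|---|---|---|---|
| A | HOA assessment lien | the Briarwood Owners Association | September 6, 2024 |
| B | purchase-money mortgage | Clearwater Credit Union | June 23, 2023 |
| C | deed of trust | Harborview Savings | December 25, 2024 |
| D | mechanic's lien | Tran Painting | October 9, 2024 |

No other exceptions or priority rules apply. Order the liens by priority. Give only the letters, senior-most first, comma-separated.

C, A, D, B

First, effective dates: B's effective date is the deed date, June 22, 2023.
By effective date, earliest first: B (June 22, 2023), A (September 6, 2024), D (October 9, 2024), C (December 25, 2024).
Because B would otherwise rank above C, the subordination swaps them.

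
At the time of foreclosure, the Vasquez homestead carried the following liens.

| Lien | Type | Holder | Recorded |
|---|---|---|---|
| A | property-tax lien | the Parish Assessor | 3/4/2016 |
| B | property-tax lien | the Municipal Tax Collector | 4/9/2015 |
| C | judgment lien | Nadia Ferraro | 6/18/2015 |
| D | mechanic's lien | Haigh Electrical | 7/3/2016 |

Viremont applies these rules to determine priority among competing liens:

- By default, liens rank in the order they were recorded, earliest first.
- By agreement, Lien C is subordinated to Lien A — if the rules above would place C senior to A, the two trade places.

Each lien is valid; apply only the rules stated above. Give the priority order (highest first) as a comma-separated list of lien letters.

B, A, C, D

Ordering by effective date: B (4/9/2015), C (6/18/2015), A (3/4/2016), D (7/3/2016).
Because C would otherwise rank above A, the subordination swaps them.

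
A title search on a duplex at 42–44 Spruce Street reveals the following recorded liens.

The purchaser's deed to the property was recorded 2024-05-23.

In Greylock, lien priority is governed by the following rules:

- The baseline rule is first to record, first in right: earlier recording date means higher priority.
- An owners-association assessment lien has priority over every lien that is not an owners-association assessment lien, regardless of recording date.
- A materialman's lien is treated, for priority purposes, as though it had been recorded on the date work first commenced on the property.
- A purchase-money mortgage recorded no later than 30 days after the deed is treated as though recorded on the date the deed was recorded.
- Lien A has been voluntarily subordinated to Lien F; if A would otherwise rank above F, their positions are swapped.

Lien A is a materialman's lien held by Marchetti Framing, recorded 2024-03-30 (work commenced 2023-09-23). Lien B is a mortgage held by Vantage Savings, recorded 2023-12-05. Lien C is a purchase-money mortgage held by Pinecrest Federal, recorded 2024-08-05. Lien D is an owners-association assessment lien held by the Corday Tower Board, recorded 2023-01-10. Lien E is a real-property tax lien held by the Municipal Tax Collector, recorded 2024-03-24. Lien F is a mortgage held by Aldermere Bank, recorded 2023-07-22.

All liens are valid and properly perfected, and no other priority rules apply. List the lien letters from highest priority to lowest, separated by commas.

D, F, A, B, E, C

First, effective dates: A's effective date is 2023-09-23, when work began; C was recorded 74 days after the deed — beyond 30 days — so no relation-back applies.
D is an owners-association assessment lien and takes priority over every other lien.
Among the remaining liens, by effective date: F (2023-07-22), A (2023-09-23), B (2023-12-05), E (2024-03-24), C (2024-08-05).
A is already junior to F, so the subordination agreement changes nothing.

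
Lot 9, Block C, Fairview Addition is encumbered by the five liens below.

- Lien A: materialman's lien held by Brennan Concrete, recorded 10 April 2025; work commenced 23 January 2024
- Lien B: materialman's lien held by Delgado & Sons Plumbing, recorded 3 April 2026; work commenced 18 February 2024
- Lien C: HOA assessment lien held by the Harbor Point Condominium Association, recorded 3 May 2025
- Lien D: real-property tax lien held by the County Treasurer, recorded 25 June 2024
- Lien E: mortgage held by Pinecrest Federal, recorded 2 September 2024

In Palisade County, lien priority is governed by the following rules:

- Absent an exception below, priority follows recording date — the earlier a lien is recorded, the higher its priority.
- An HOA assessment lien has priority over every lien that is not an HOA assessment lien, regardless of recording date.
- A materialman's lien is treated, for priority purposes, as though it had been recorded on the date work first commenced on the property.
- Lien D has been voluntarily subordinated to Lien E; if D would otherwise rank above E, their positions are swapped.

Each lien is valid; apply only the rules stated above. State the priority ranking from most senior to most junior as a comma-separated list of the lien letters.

C, A, B, E, D

Effective dates: A's effective date is 23 January 2024, when work began; B relates back to 18 February 2024 (work commenced).
As an HOA assessment lien, C is senior to every other lien.
Among the remaining liens, by effective date: A (23 January 2024), B (18 February 2024), D (25 June 2024), E (2 September 2024).
D is senior to E before the subordination, so the two trade places.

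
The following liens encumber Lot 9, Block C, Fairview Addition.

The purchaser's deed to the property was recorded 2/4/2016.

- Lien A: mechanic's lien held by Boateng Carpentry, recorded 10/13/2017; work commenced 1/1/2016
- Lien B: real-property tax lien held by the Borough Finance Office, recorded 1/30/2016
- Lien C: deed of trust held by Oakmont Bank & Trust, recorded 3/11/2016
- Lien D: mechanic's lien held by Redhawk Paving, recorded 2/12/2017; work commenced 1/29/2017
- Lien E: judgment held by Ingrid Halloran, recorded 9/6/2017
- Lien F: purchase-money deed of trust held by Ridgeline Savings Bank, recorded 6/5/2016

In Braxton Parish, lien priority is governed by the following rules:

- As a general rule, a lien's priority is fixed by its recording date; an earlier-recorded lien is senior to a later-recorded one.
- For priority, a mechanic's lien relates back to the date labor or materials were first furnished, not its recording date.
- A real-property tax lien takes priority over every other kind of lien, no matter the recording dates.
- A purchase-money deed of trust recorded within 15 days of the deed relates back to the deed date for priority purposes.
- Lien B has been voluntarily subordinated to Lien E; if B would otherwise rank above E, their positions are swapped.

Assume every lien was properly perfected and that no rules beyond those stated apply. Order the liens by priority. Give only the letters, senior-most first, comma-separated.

Adjusting effective dates: A relates back to 1/1/2016 (work commenced); D relates back to 1/29/2017 (work commenced); F was recorded 122 days after the deed, outside the 15-day window, so it keeps its recording date.
As a real-property tax lien, B is senior to every other lien.
Remaining liens by effective date: A (1/1/2016), C (3/11/2016), F (6/5/2016), D (1/29/2017), E (9/6/2017).
B would otherwise be senior to E, so under the subordination agreement B and E exchange positions.

E, A, C, F, D, B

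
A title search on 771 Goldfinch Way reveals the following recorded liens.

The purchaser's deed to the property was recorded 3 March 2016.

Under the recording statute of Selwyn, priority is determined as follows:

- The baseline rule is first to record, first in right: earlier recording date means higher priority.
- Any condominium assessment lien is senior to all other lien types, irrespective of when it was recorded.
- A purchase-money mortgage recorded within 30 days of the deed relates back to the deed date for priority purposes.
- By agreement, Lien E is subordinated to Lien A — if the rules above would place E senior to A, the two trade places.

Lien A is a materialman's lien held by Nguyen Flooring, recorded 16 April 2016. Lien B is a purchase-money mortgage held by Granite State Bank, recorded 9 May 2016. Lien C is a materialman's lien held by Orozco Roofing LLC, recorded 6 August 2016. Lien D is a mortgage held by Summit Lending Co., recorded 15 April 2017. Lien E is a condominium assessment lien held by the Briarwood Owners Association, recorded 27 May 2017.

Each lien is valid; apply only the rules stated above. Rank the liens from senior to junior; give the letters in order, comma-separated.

A, E, B, C, D

First, effective dates: B was recorded 67 days after the deed, outside the 30-day window, so it keeps its recording date.
E is a condominium assessment lien, so it outranks all other liens regardless of date.
Among the remaining liens, by effective date: A (16 April 2016), B (9 May 2016), C (6 August 2016), D (15 April 2017).
E is senior to A before the subordination, so the two trade places.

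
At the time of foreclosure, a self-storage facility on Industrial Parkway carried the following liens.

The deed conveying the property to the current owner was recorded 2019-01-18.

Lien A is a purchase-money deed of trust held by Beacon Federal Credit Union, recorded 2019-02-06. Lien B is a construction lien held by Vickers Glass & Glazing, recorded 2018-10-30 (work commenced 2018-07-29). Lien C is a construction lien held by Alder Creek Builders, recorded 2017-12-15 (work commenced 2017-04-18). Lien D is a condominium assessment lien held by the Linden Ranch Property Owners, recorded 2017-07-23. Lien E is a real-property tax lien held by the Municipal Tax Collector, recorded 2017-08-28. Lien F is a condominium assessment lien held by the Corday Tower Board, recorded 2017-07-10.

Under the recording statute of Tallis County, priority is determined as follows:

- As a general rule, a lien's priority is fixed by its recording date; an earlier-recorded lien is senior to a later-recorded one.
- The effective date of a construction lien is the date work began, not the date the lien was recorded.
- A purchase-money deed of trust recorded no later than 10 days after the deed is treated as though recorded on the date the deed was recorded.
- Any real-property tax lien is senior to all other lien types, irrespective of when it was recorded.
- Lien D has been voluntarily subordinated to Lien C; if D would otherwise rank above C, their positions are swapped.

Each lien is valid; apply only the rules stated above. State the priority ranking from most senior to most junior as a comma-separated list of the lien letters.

E, C, F, D, B, A

Effective dates after the stated exceptions: A was recorded 19 days after the deed — beyond 10 days — so no relation-back applies; B relates back to 2018-07-29 (work commenced); C is treated as recorded 2017-04-18, the work-commencement date.
E is a real-property tax lien and takes priority over every other lien.
Among the remaining liens, by effective date: C (2017-04-18), F (2017-07-10), D (2017-07-23), B (2018-07-29), A (2019-02-06).
D is already junior to C, so the subordination agreement changes nothing.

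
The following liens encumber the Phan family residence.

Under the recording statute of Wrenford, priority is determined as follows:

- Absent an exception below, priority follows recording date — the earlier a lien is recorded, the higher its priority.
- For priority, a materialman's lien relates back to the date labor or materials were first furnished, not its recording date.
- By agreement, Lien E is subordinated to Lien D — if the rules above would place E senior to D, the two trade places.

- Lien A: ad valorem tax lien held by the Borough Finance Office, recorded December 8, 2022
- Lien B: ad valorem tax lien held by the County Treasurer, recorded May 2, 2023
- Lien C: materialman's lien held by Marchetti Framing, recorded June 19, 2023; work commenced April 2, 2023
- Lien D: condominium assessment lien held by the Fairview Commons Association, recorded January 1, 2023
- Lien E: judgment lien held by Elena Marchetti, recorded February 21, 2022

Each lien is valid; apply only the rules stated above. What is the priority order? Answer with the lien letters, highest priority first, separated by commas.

D, A, E, C, B

Effective dates: C is treated as recorded April 2, 2023, the work-commencement date.
By effective date: E (February 21, 2022), A (December 8, 2022), D (January 1, 2023), C (April 2, 2023), B (May 2, 2023).
E would otherwise be senior to D, so under the subordination agreement E and D exchange positions.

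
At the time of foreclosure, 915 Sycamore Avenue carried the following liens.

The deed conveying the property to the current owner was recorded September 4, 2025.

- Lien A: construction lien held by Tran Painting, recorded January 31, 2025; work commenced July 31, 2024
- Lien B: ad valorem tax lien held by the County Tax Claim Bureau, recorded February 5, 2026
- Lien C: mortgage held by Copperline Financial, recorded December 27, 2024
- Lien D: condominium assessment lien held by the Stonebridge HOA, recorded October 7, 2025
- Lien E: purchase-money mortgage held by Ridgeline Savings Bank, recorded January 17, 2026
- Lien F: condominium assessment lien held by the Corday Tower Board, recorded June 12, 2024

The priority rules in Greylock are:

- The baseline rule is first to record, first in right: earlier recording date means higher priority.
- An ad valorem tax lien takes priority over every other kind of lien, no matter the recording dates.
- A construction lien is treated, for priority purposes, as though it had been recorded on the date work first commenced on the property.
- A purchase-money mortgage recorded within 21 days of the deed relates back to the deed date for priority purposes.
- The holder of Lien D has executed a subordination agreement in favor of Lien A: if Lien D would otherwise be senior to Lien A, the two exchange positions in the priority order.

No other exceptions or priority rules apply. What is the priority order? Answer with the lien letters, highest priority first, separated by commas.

B, F, A, C, D, E

Effective dates after the stated exceptions: A is treated as recorded July 31, 2024, the work-commencement date; E was recorded 135 days after the deed — beyond 21 days — so no relation-back applies.
B, as an ad valorem tax lien, has superpriority and ranks first.
Remaining liens by effective date: F (June 12, 2024), A (July 31, 2024), C (December 27, 2024), D (October 7, 2025), E (January 17, 2026).
Since D is not senior to A, the subordination leaves the order unchanged.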